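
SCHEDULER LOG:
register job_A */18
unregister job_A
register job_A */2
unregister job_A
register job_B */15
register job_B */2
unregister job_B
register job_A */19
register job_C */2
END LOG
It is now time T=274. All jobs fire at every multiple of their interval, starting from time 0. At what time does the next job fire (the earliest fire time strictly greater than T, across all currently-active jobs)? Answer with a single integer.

Answer: 276

Derivation:
Op 1: register job_A */18 -> active={job_A:*/18}
Op 2: unregister job_A -> active={}
Op 3: register job_A */2 -> active={job_A:*/2}
Op 4: unregister job_A -> active={}
Op 5: register job_B */15 -> active={job_B:*/15}
Op 6: register job_B */2 -> active={job_B:*/2}
Op 7: unregister job_B -> active={}
Op 8: register job_A */19 -> active={job_A:*/19}
Op 9: register job_C */2 -> active={job_A:*/19, job_C:*/2}
  job_A: interval 19, next fire after T=274 is 285
  job_C: interval 2, next fire after T=274 is 276
Earliest fire time = 276 (job job_C)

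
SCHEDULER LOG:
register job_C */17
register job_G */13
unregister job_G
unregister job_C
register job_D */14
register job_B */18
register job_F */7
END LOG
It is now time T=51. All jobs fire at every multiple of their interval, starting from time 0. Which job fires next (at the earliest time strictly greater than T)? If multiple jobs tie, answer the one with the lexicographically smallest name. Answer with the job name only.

Op 1: register job_C */17 -> active={job_C:*/17}
Op 2: register job_G */13 -> active={job_C:*/17, job_G:*/13}
Op 3: unregister job_G -> active={job_C:*/17}
Op 4: unregister job_C -> active={}
Op 5: register job_D */14 -> active={job_D:*/14}
Op 6: register job_B */18 -> active={job_B:*/18, job_D:*/14}
Op 7: register job_F */7 -> active={job_B:*/18, job_D:*/14, job_F:*/7}
  job_B: interval 18, next fire after T=51 is 54
  job_D: interval 14, next fire after T=51 is 56
  job_F: interval 7, next fire after T=51 is 56
Earliest = 54, winner (lex tiebreak) = job_B

Answer: job_B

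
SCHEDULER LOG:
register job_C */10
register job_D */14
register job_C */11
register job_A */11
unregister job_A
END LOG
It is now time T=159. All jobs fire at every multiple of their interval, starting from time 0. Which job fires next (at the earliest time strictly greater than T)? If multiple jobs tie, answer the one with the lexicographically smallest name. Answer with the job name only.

Answer: job_C

Derivation:
Op 1: register job_C */10 -> active={job_C:*/10}
Op 2: register job_D */14 -> active={job_C:*/10, job_D:*/14}
Op 3: register job_C */11 -> active={job_C:*/11, job_D:*/14}
Op 4: register job_A */11 -> active={job_A:*/11, job_C:*/11, job_D:*/14}
Op 5: unregister job_A -> active={job_C:*/11, job_D:*/14}
  job_C: interval 11, next fire after T=159 is 165
  job_D: interval 14, next fire after T=159 is 168
Earliest = 165, winner (lex tiebreak) = job_C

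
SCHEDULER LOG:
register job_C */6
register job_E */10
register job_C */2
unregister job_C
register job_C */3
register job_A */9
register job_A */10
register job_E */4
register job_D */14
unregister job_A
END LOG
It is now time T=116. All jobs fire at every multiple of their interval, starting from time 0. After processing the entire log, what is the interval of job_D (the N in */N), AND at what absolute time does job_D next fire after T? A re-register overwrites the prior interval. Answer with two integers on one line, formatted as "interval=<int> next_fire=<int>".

Op 1: register job_C */6 -> active={job_C:*/6}
Op 2: register job_E */10 -> active={job_C:*/6, job_E:*/10}
Op 3: register job_C */2 -> active={job_C:*/2, job_E:*/10}
Op 4: unregister job_C -> active={job_E:*/10}
Op 5: register job_C */3 -> active={job_C:*/3, job_E:*/10}
Op 6: register job_A */9 -> active={job_A:*/9, job_C:*/3, job_E:*/10}
Op 7: register job_A */10 -> active={job_A:*/10, job_C:*/3, job_E:*/10}
Op 8: register job_E */4 -> active={job_A:*/10, job_C:*/3, job_E:*/4}
Op 9: register job_D */14 -> active={job_A:*/10, job_C:*/3, job_D:*/14, job_E:*/4}
Op 10: unregister job_A -> active={job_C:*/3, job_D:*/14, job_E:*/4}
Final interval of job_D = 14
Next fire of job_D after T=116: (116//14+1)*14 = 126

Answer: interval=14 next_fire=126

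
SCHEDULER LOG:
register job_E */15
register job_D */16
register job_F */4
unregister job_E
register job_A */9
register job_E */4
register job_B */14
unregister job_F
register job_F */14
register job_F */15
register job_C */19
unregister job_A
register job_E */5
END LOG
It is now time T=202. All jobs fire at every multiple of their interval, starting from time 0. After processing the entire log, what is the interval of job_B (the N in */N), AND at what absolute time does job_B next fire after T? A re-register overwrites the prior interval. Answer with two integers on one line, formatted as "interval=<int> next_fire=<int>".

Answer: interval=14 next_fire=210

Derivation:
Op 1: register job_E */15 -> active={job_E:*/15}
Op 2: register job_D */16 -> active={job_D:*/16, job_E:*/15}
Op 3: register job_F */4 -> active={job_D:*/16, job_E:*/15, job_F:*/4}
Op 4: unregister job_E -> active={job_D:*/16, job_F:*/4}
Op 5: register job_A */9 -> active={job_A:*/9, job_D:*/16, job_F:*/4}
Op 6: register job_E */4 -> active={job_A:*/9, job_D:*/16, job_E:*/4, job_F:*/4}
Op 7: register job_B */14 -> active={job_A:*/9, job_B:*/14, job_D:*/16, job_E:*/4, job_F:*/4}
Op 8: unregister job_F -> active={job_A:*/9, job_B:*/14, job_D:*/16, job_E:*/4}
Op 9: register job_F */14 -> active={job_A:*/9, job_B:*/14, job_D:*/16, job_E:*/4, job_F:*/14}
Op 10: register job_F */15 -> active={job_A:*/9, job_B:*/14, job_D:*/16, job_E:*/4, job_F:*/15}
Op 11: register job_C */19 -> active={job_A:*/9, job_B:*/14, job_C:*/19, job_D:*/16, job_E:*/4, job_F:*/15}
Op 12: unregister job_A -> active={job_B:*/14, job_C:*/19, job_D:*/16, job_E:*/4, job_F:*/15}
Op 13: register job_E */5 -> active={job_B:*/14, job_C:*/19, job_D:*/16, job_E:*/5, job_F:*/15}
Final interval of job_B = 14
Next fire of job_B after T=202: (202//14+1)*14 = 210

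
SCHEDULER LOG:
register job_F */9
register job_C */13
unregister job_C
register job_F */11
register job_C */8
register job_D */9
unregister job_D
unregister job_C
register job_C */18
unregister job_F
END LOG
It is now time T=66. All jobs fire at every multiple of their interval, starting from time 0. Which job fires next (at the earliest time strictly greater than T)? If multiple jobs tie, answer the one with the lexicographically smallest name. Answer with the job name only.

Op 1: register job_F */9 -> active={job_F:*/9}
Op 2: register job_C */13 -> active={job_C:*/13, job_F:*/9}
Op 3: unregister job_C -> active={job_F:*/9}
Op 4: register job_F */11 -> active={job_F:*/11}
Op 5: register job_C */8 -> active={job_C:*/8, job_F:*/11}
Op 6: register job_D */9 -> active={job_C:*/8, job_D:*/9, job_F:*/11}
Op 7: unregister job_D -> active={job_C:*/8, job_F:*/11}
Op 8: unregister job_C -> active={job_F:*/11}
Op 9: register job_C */18 -> active={job_C:*/18, job_F:*/11}
Op 10: unregister job_F -> active={job_C:*/18}
  job_C: interval 18, next fire after T=66 is 72
Earliest = 72, winner (lex tiebreak) = job_C

Answer: job_C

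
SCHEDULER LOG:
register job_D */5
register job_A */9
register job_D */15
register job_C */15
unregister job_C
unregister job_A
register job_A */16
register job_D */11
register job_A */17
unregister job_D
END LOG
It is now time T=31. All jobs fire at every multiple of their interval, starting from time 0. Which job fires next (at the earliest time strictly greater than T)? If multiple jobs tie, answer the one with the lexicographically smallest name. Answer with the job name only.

Answer: job_A

Derivation:
Op 1: register job_D */5 -> active={job_D:*/5}
Op 2: register job_A */9 -> active={job_A:*/9, job_D:*/5}
Op 3: register job_D */15 -> active={job_A:*/9, job_D:*/15}
Op 4: register job_C */15 -> active={job_A:*/9, job_C:*/15, job_D:*/15}
Op 5: unregister job_C -> active={job_A:*/9, job_D:*/15}
Op 6: unregister job_A -> active={job_D:*/15}
Op 7: register job_A */16 -> active={job_A:*/16, job_D:*/15}
Op 8: register job_D */11 -> active={job_A:*/16, job_D:*/11}
Op 9: register job_A */17 -> active={job_A:*/17, job_D:*/11}
Op 10: unregister job_D -> active={job_A:*/17}
  job_A: interval 17, next fire after T=31 is 34
Earliest = 34, winner (lex tiebreak) = job_A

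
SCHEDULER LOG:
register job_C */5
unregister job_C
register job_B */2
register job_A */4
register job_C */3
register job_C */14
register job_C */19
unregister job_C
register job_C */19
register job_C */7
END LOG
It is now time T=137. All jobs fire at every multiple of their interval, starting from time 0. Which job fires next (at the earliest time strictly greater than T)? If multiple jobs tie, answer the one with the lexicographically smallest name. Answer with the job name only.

Answer: job_B

Derivation:
Op 1: register job_C */5 -> active={job_C:*/5}
Op 2: unregister job_C -> active={}
Op 3: register job_B */2 -> active={job_B:*/2}
Op 4: register job_A */4 -> active={job_A:*/4, job_B:*/2}
Op 5: register job_C */3 -> active={job_A:*/4, job_B:*/2, job_C:*/3}
Op 6: register job_C */14 -> active={job_A:*/4, job_B:*/2, job_C:*/14}
Op 7: register job_C */19 -> active={job_A:*/4, job_B:*/2, job_C:*/19}
Op 8: unregister job_C -> active={job_A:*/4, job_B:*/2}
Op 9: register job_C */19 -> active={job_A:*/4, job_B:*/2, job_C:*/19}
Op 10: register job_C */7 -> active={job_A:*/4, job_B:*/2, job_C:*/7}
  job_A: interval 4, next fire after T=137 is 140
  job_B: interval 2, next fire after T=137 is 138
  job_C: interval 7, next fire after T=137 is 140
Earliest = 138, winner (lex tiebreak) = job_B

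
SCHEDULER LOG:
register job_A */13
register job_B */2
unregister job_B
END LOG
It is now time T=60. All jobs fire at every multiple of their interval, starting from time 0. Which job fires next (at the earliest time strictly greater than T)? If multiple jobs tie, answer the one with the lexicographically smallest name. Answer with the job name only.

Op 1: register job_A */13 -> active={job_A:*/13}
Op 2: register job_B */2 -> active={job_A:*/13, job_B:*/2}
Op 3: unregister job_B -> active={job_A:*/13}
  job_A: interval 13, next fire after T=60 is 65
Earliest = 65, winner (lex tiebreak) = job_A

Answer: job_A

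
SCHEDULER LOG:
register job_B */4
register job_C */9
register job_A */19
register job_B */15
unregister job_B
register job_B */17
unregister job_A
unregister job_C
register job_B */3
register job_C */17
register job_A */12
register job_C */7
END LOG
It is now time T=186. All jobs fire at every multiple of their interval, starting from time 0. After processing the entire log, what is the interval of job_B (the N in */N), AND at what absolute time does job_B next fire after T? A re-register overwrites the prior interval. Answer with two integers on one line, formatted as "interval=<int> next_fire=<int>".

Op 1: register job_B */4 -> active={job_B:*/4}
Op 2: register job_C */9 -> active={job_B:*/4, job_C:*/9}
Op 3: register job_A */19 -> active={job_A:*/19, job_B:*/4, job_C:*/9}
Op 4: register job_B */15 -> active={job_A:*/19, job_B:*/15, job_C:*/9}
Op 5: unregister job_B -> active={job_A:*/19, job_C:*/9}
Op 6: register job_B */17 -> active={job_A:*/19, job_B:*/17, job_C:*/9}
Op 7: unregister job_A -> active={job_B:*/17, job_C:*/9}
Op 8: unregister job_C -> active={job_B:*/17}
Op 9: register job_B */3 -> active={job_B:*/3}
Op 10: register job_C */17 -> active={job_B:*/3, job_C:*/17}
Op 11: register job_A */12 -> active={job_A:*/12, job_B:*/3, job_C:*/17}
Op 12: register job_C */7 -> active={job_A:*/12, job_B:*/3, job_C:*/7}
Final interval of job_B = 3
Next fire of job_B after T=186: (186//3+1)*3 = 189

Answer: interval=3 next_fire=189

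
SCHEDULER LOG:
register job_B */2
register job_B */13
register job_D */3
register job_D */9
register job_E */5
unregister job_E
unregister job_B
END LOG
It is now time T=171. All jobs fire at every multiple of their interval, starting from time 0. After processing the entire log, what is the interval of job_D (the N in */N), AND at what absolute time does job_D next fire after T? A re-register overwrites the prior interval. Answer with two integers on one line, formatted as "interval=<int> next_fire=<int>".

Op 1: register job_B */2 -> active={job_B:*/2}
Op 2: register job_B */13 -> active={job_B:*/13}
Op 3: register job_D */3 -> active={job_B:*/13, job_D:*/3}
Op 4: register job_D */9 -> active={job_B:*/13, job_D:*/9}
Op 5: register job_E */5 -> active={job_B:*/13, job_D:*/9, job_E:*/5}
Op 6: unregister job_E -> active={job_B:*/13, job_D:*/9}
Op 7: unregister job_B -> active={job_D:*/9}
Final interval of job_D = 9
Next fire of job_D after T=171: (171//9+1)*9 = 180

Answer: interval=9 next_fire=180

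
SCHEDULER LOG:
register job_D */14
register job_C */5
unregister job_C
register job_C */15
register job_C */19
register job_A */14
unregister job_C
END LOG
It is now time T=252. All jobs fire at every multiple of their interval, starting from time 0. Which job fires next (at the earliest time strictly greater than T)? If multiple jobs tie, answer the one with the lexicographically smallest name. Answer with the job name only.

Op 1: register job_D */14 -> active={job_D:*/14}
Op 2: register job_C */5 -> active={job_C:*/5, job_D:*/14}
Op 3: unregister job_C -> active={job_D:*/14}
Op 4: register job_C */15 -> active={job_C:*/15, job_D:*/14}
Op 5: register job_C */19 -> active={job_C:*/19, job_D:*/14}
Op 6: register job_A */14 -> active={job_A:*/14, job_C:*/19, job_D:*/14}
Op 7: unregister job_C -> active={job_A:*/14, job_D:*/14}
  job_A: interval 14, next fire after T=252 is 266
  job_D: interval 14, next fire after T=252 is 266
Earliest = 266, winner (lex tiebreak) = job_A

Answer: job_A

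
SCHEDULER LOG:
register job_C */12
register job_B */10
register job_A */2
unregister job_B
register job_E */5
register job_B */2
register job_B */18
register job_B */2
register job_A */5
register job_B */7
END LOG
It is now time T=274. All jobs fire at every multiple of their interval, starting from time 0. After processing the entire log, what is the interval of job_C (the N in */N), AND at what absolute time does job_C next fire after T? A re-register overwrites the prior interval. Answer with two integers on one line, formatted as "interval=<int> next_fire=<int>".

Answer: interval=12 next_fire=276

Derivation:
Op 1: register job_C */12 -> active={job_C:*/12}
Op 2: register job_B */10 -> active={job_B:*/10, job_C:*/12}
Op 3: register job_A */2 -> active={job_A:*/2, job_B:*/10, job_C:*/12}
Op 4: unregister job_B -> active={job_A:*/2, job_C:*/12}
Op 5: register job_E */5 -> active={job_A:*/2, job_C:*/12, job_E:*/5}
Op 6: register job_B */2 -> active={job_A:*/2, job_B:*/2, job_C:*/12, job_E:*/5}
Op 7: register job_B */18 -> active={job_A:*/2, job_B:*/18, job_C:*/12, job_E:*/5}
Op 8: register job_B */2 -> active={job_A:*/2, job_B:*/2, job_C:*/12, job_E:*/5}
Op 9: register job_A */5 -> active={job_A:*/5, job_B:*/2, job_C:*/12, job_E:*/5}
Op 10: register job_B */7 -> active={job_A:*/5, job_B:*/7, job_C:*/12, job_E:*/5}
Final interval of job_C = 12
Next fire of job_C after T=274: (274//12+1)*12 = 276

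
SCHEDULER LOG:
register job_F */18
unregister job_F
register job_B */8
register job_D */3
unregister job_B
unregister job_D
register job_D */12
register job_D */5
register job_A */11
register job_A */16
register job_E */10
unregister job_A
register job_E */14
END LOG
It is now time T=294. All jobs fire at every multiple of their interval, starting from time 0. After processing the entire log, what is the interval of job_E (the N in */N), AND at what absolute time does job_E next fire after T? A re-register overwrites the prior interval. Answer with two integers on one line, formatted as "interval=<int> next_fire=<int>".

Op 1: register job_F */18 -> active={job_F:*/18}
Op 2: unregister job_F -> active={}
Op 3: register job_B */8 -> active={job_B:*/8}
Op 4: register job_D */3 -> active={job_B:*/8, job_D:*/3}
Op 5: unregister job_B -> active={job_D:*/3}
Op 6: unregister job_D -> active={}
Op 7: register job_D */12 -> active={job_D:*/12}
Op 8: register job_D */5 -> active={job_D:*/5}
Op 9: register job_A */11 -> active={job_A:*/11, job_D:*/5}
Op 10: register job_A */16 -> active={job_A:*/16, job_D:*/5}
Op 11: register job_E */10 -> active={job_A:*/16, job_D:*/5, job_E:*/10}
Op 12: unregister job_A -> active={job_D:*/5, job_E:*/10}
Op 13: register job_E */14 -> active={job_D:*/5, job_E:*/14}
Final interval of job_E = 14
Next fire of job_E after T=294: (294//14+1)*14 = 308

Answer: interval=14 next_fire=308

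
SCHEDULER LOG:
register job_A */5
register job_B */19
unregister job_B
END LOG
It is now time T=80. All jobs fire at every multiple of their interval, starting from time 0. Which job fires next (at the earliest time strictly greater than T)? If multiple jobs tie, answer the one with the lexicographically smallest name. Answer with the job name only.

Op 1: register job_A */5 -> active={job_A:*/5}
Op 2: register job_B */19 -> active={job_A:*/5, job_B:*/19}
Op 3: unregister job_B -> active={job_A:*/5}
  job_A: interval 5, next fire after T=80 is 85
Earliest = 85, winner (lex tiebreak) = job_A

Answer: job_A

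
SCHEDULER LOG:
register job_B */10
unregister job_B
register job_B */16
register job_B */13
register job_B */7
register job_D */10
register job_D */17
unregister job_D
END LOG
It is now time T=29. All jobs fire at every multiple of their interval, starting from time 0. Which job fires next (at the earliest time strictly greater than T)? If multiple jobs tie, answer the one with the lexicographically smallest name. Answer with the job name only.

Op 1: register job_B */10 -> active={job_B:*/10}
Op 2: unregister job_B -> active={}
Op 3: register job_B */16 -> active={job_B:*/16}
Op 4: register job_B */13 -> active={job_B:*/13}
Op 5: register job_B */7 -> active={job_B:*/7}
Op 6: register job_D */10 -> active={job_B:*/7, job_D:*/10}
Op 7: register job_D */17 -> active={job_B:*/7, job_D:*/17}
Op 8: unregister job_D -> active={job_B:*/7}
  job_B: interval 7, next fire after T=29 is 35
Earliest = 35, winner (lex tiebreak) = job_B

Answer: job_B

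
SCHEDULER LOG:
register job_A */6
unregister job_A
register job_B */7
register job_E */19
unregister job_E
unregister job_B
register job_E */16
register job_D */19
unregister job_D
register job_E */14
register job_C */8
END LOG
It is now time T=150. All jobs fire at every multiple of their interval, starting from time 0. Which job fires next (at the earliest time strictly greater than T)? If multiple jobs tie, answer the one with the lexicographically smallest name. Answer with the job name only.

Op 1: register job_A */6 -> active={job_A:*/6}
Op 2: unregister job_A -> active={}
Op 3: register job_B */7 -> active={job_B:*/7}
Op 4: register job_E */19 -> active={job_B:*/7, job_E:*/19}
Op 5: unregister job_E -> active={job_B:*/7}
Op 6: unregister job_B -> active={}
Op 7: register job_E */16 -> active={job_E:*/16}
Op 8: register job_D */19 -> active={job_D:*/19, job_E:*/16}
Op 9: unregister job_D -> active={job_E:*/16}
Op 10: register job_E */14 -> active={job_E:*/14}
Op 11: register job_C */8 -> active={job_C:*/8, job_E:*/14}
  job_C: interval 8, next fire after T=150 is 152
  job_E: interval 14, next fire after T=150 is 154
Earliest = 152, winner (lex tiebreak) = job_C

Answer: job_C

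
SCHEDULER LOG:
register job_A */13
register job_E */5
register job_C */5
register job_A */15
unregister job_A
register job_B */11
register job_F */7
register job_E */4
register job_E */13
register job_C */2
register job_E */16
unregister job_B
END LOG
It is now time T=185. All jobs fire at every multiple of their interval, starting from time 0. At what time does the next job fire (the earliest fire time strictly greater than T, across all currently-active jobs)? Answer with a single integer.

Op 1: register job_A */13 -> active={job_A:*/13}
Op 2: register job_E */5 -> active={job_A:*/13, job_E:*/5}
Op 3: register job_C */5 -> active={job_A:*/13, job_C:*/5, job_E:*/5}
Op 4: register job_A */15 -> active={job_A:*/15, job_C:*/5, job_E:*/5}
Op 5: unregister job_A -> active={job_C:*/5, job_E:*/5}
Op 6: register job_B */11 -> active={job_B:*/11, job_C:*/5, job_E:*/5}
Op 7: register job_F */7 -> active={job_B:*/11, job_C:*/5, job_E:*/5, job_F:*/7}
Op 8: register job_E */4 -> active={job_B:*/11, job_C:*/5, job_E:*/4, job_F:*/7}
Op 9: register job_E */13 -> active={job_B:*/11, job_C:*/5, job_E:*/13, job_F:*/7}
Op 10: register job_C */2 -> active={job_B:*/11, job_C:*/2, job_E:*/13, job_F:*/7}
Op 11: register job_E */16 -> active={job_B:*/11, job_C:*/2, job_E:*/16, job_F:*/7}
Op 12: unregister job_B -> active={job_C:*/2, job_E:*/16, job_F:*/7}
  job_C: interval 2, next fire after T=185 is 186
  job_E: interval 16, next fire after T=185 is 192
  job_F: interval 7, next fire after T=185 is 189
Earliest fire time = 186 (job job_C)

Answer: 186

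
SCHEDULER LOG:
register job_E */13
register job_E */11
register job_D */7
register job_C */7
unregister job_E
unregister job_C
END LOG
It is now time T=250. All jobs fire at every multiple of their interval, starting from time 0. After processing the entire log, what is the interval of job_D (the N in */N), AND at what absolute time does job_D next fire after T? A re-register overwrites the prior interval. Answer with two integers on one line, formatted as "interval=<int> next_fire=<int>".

Answer: interval=7 next_fire=252

Derivation:
Op 1: register job_E */13 -> active={job_E:*/13}
Op 2: register job_E */11 -> active={job_E:*/11}
Op 3: register job_D */7 -> active={job_D:*/7, job_E:*/11}
Op 4: register job_C */7 -> active={job_C:*/7, job_D:*/7, job_E:*/11}
Op 5: unregister job_E -> active={job_C:*/7, job_D:*/7}
Op 6: unregister job_C -> active={job_D:*/7}
Final interval of job_D = 7
Next fire of job_D after T=250: (250//7+1)*7 = 252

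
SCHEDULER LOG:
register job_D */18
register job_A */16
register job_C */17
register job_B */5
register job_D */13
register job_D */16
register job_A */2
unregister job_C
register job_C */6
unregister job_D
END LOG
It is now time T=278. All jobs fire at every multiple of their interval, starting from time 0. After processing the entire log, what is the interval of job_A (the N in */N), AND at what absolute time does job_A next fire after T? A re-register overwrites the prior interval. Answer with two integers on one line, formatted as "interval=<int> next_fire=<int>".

Op 1: register job_D */18 -> active={job_D:*/18}
Op 2: register job_A */16 -> active={job_A:*/16, job_D:*/18}
Op 3: register job_C */17 -> active={job_A:*/16, job_C:*/17, job_D:*/18}
Op 4: register job_B */5 -> active={job_A:*/16, job_B:*/5, job_C:*/17, job_D:*/18}
Op 5: register job_D */13 -> active={job_A:*/16, job_B:*/5, job_C:*/17, job_D:*/13}
Op 6: register job_D */16 -> active={job_A:*/16, job_B:*/5, job_C:*/17, job_D:*/16}
Op 7: register job_A */2 -> active={job_A:*/2, job_B:*/5, job_C:*/17, job_D:*/16}
Op 8: unregister job_C -> active={job_A:*/2, job_B:*/5, job_D:*/16}
Op 9: register job_C */6 -> active={job_A:*/2, job_B:*/5, job_C:*/6, job_D:*/16}
Op 10: unregister job_D -> active={job_A:*/2, job_B:*/5, job_C:*/6}
Final interval of job_A = 2
Next fire of job_A after T=278: (278//2+1)*2 = 280

Answer: interval=2 next_fire=280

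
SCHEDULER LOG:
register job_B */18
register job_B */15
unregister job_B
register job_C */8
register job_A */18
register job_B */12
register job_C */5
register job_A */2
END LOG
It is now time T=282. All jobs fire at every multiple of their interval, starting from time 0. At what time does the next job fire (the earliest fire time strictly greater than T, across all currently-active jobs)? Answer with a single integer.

Answer: 284

Derivation:
Op 1: register job_B */18 -> active={job_B:*/18}
Op 2: register job_B */15 -> active={job_B:*/15}
Op 3: unregister job_B -> active={}
Op 4: register job_C */8 -> active={job_C:*/8}
Op 5: register job_A */18 -> active={job_A:*/18, job_C:*/8}
Op 6: register job_B */12 -> active={job_A:*/18, job_B:*/12, job_C:*/8}
Op 7: register job_C */5 -> active={job_A:*/18, job_B:*/12, job_C:*/5}
Op 8: register job_A */2 -> active={job_A:*/2, job_B:*/12, job_C:*/5}
  job_A: interval 2, next fire after T=282 is 284
  job_B: interval 12, next fire after T=282 is 288
  job_C: interval 5, next fire after T=282 is 285
Earliest fire time = 284 (job job_A)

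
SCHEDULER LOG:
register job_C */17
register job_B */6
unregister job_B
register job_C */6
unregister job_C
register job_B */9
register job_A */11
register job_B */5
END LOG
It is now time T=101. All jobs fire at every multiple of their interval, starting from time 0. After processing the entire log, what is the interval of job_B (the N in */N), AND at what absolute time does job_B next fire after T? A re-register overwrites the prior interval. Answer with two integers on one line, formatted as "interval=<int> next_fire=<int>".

Answer: interval=5 next_fire=105

Derivation:
Op 1: register job_C */17 -> active={job_C:*/17}
Op 2: register job_B */6 -> active={job_B:*/6, job_C:*/17}
Op 3: unregister job_B -> active={job_C:*/17}
Op 4: register job_C */6 -> active={job_C:*/6}
Op 5: unregister job_C -> active={}
Op 6: register job_B */9 -> active={job_B:*/9}
Op 7: register job_A */11 -> active={job_A:*/11, job_B:*/9}
Op 8: register job_B */5 -> active={job_A:*/11, job_B:*/5}
Final interval of job_B = 5
Next fire of job_B after T=101: (101//5+1)*5 = 105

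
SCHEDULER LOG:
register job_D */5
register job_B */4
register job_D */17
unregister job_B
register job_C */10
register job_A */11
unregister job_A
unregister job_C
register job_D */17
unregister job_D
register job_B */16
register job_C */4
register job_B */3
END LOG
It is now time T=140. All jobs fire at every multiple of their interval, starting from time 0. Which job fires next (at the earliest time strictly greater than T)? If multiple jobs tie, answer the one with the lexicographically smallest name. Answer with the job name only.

Op 1: register job_D */5 -> active={job_D:*/5}
Op 2: register job_B */4 -> active={job_B:*/4, job_D:*/5}
Op 3: register job_D */17 -> active={job_B:*/4, job_D:*/17}
Op 4: unregister job_B -> active={job_D:*/17}
Op 5: register job_C */10 -> active={job_C:*/10, job_D:*/17}
Op 6: register job_A */11 -> active={job_A:*/11, job_C:*/10, job_D:*/17}
Op 7: unregister job_A -> active={job_C:*/10, job_D:*/17}
Op 8: unregister job_C -> active={job_D:*/17}
Op 9: register job_D */17 -> active={job_D:*/17}
Op 10: unregister job_D -> active={}
Op 11: register job_B */16 -> active={job_B:*/16}
Op 12: register job_C */4 -> active={job_B:*/16, job_C:*/4}
Op 13: register job_B */3 -> active={job_B:*/3, job_C:*/4}
  job_B: interval 3, next fire after T=140 is 141
  job_C: interval 4, next fire after T=140 is 144
Earliest = 141, winner (lex tiebreak) = job_B

Answer: job_B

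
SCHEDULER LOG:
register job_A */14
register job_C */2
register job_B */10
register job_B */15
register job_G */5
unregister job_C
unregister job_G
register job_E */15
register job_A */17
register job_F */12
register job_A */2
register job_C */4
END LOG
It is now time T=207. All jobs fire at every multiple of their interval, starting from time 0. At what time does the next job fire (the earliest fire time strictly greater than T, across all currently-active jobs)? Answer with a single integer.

Answer: 208

Derivation:
Op 1: register job_A */14 -> active={job_A:*/14}
Op 2: register job_C */2 -> active={job_A:*/14, job_C:*/2}
Op 3: register job_B */10 -> active={job_A:*/14, job_B:*/10, job_C:*/2}
Op 4: register job_B */15 -> active={job_A:*/14, job_B:*/15, job_C:*/2}
Op 5: register job_G */5 -> active={job_A:*/14, job_B:*/15, job_C:*/2, job_G:*/5}
Op 6: unregister job_C -> active={job_A:*/14, job_B:*/15, job_G:*/5}
Op 7: unregister job_G -> active={job_A:*/14, job_B:*/15}
Op 8: register job_E */15 -> active={job_A:*/14, job_B:*/15, job_E:*/15}
Op 9: register job_A */17 -> active={job_A:*/17, job_B:*/15, job_E:*/15}
Op 10: register job_F */12 -> active={job_A:*/17, job_B:*/15, job_E:*/15, job_F:*/12}
Op 11: register job_A */2 -> active={job_A:*/2, job_B:*/15, job_E:*/15, job_F:*/12}
Op 12: register job_C */4 -> active={job_A:*/2, job_B:*/15, job_C:*/4, job_E:*/15, job_F:*/12}
  job_A: interval 2, next fire after T=207 is 208
  job_B: interval 15, next fire after T=207 is 210
  job_C: interval 4, next fire after T=207 is 208
  job_E: interval 15, next fire after T=207 is 210
  job_F: interval 12, next fire after T=207 is 216
Earliest fire time = 208 (job job_A)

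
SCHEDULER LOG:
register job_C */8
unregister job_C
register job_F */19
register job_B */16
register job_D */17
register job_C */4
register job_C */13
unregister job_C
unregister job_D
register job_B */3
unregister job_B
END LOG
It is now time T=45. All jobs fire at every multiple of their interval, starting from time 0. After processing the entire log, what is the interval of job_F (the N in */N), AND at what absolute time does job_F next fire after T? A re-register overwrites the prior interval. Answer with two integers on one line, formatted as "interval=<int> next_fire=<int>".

Op 1: register job_C */8 -> active={job_C:*/8}
Op 2: unregister job_C -> active={}
Op 3: register job_F */19 -> active={job_F:*/19}
Op 4: register job_B */16 -> active={job_B:*/16, job_F:*/19}
Op 5: register job_D */17 -> active={job_B:*/16, job_D:*/17, job_F:*/19}
Op 6: register job_C */4 -> active={job_B:*/16, job_C:*/4, job_D:*/17, job_F:*/19}
Op 7: register job_C */13 -> active={job_B:*/16, job_C:*/13, job_D:*/17, job_F:*/19}
Op 8: unregister job_C -> active={job_B:*/16, job_D:*/17, job_F:*/19}
Op 9: unregister job_D -> active={job_B:*/16, job_F:*/19}
Op 10: register job_B */3 -> active={job_B:*/3, job_F:*/19}
Op 11: unregister job_B -> active={job_F:*/19}
Final interval of job_F = 19
Next fire of job_F after T=45: (45//19+1)*19 = 57

Answer: interval=19 next_fire=57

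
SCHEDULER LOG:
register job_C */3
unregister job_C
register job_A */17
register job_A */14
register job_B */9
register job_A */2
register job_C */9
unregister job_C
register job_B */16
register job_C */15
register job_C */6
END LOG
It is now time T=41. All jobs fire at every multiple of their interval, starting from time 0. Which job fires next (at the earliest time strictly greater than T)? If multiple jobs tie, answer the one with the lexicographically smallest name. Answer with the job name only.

Op 1: register job_C */3 -> active={job_C:*/3}
Op 2: unregister job_C -> active={}
Op 3: register job_A */17 -> active={job_A:*/17}
Op 4: register job_A */14 -> active={job_A:*/14}
Op 5: register job_B */9 -> active={job_A:*/14, job_B:*/9}
Op 6: register job_A */2 -> active={job_A:*/2, job_B:*/9}
Op 7: register job_C */9 -> active={job_A:*/2, job_B:*/9, job_C:*/9}
Op 8: unregister job_C -> active={job_A:*/2, job_B:*/9}
Op 9: register job_B */16 -> active={job_A:*/2, job_B:*/16}
Op 10: register job_C */15 -> active={job_A:*/2, job_B:*/16, job_C:*/15}
Op 11: register job_C */6 -> active={job_A:*/2, job_B:*/16, job_C:*/6}
  job_A: interval 2, next fire after T=41 is 42
  job_B: interval 16, next fire after T=41 is 48
  job_C: interval 6, next fire after T=41 is 42
Earliest = 42, winner (lex tiebreak) = job_A

Answer: job_A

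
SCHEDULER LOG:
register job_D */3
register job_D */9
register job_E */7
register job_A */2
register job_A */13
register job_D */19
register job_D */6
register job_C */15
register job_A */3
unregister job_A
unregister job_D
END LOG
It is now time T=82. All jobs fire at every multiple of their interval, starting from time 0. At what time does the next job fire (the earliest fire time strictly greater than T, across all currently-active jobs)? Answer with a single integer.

Answer: 84

Derivation:
Op 1: register job_D */3 -> active={job_D:*/3}
Op 2: register job_D */9 -> active={job_D:*/9}
Op 3: register job_E */7 -> active={job_D:*/9, job_E:*/7}
Op 4: register job_A */2 -> active={job_A:*/2, job_D:*/9, job_E:*/7}
Op 5: register job_A */13 -> active={job_A:*/13, job_D:*/9, job_E:*/7}
Op 6: register job_D */19 -> active={job_A:*/13, job_D:*/19, job_E:*/7}
Op 7: register job_D */6 -> active={job_A:*/13, job_D:*/6, job_E:*/7}
Op 8: register job_C */15 -> active={job_A:*/13, job_C:*/15, job_D:*/6, job_E:*/7}
Op 9: register job_A */3 -> active={job_A:*/3, job_C:*/15, job_D:*/6, job_E:*/7}
Op 10: unregister job_A -> active={job_C:*/15, job_D:*/6, job_E:*/7}
Op 11: unregister job_D -> active={job_C:*/15, job_E:*/7}
  job_C: interval 15, next fire after T=82 is 90
  job_E: interval 7, next fire after T=82 is 84
Earliest fire time = 84 (job job_E)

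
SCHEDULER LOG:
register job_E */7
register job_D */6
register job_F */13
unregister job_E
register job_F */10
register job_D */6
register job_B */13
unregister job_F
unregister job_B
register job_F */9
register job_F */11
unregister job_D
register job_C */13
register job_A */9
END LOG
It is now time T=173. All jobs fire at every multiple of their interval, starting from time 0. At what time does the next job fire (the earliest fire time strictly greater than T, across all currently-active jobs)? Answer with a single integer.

Answer: 176

Derivation:
Op 1: register job_E */7 -> active={job_E:*/7}
Op 2: register job_D */6 -> active={job_D:*/6, job_E:*/7}
Op 3: register job_F */13 -> active={job_D:*/6, job_E:*/7, job_F:*/13}
Op 4: unregister job_E -> active={job_D:*/6, job_F:*/13}
Op 5: register job_F */10 -> active={job_D:*/6, job_F:*/10}
Op 6: register job_D */6 -> active={job_D:*/6, job_F:*/10}
Op 7: register job_B */13 -> active={job_B:*/13, job_D:*/6, job_F:*/10}
Op 8: unregister job_F -> active={job_B:*/13, job_D:*/6}
Op 9: unregister job_B -> active={job_D:*/6}
Op 10: register job_F */9 -> active={job_D:*/6, job_F:*/9}
Op 11: register job_F */11 -> active={job_D:*/6, job_F:*/11}
Op 12: unregister job_D -> active={job_F:*/11}
Op 13: register job_C */13 -> active={job_C:*/13, job_F:*/11}
Op 14: register job_A */9 -> active={job_A:*/9, job_C:*/13, job_F:*/11}
  job_A: interval 9, next fire after T=173 is 180
  job_C: interval 13, next fire after T=173 is 182
  job_F: interval 11, next fire after T=173 is 176
Earliest fire time = 176 (job job_F)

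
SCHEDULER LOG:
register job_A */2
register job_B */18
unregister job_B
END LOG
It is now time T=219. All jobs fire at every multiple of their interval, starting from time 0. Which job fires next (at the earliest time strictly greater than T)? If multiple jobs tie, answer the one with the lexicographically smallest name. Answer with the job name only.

Answer: job_A

Derivation:
Op 1: register job_A */2 -> active={job_A:*/2}
Op 2: register job_B */18 -> active={job_A:*/2, job_B:*/18}
Op 3: unregister job_B -> active={job_A:*/2}
  job_A: interval 2, next fire after T=219 is 220
Earliest = 220, winner (lex tiebreak) = job_A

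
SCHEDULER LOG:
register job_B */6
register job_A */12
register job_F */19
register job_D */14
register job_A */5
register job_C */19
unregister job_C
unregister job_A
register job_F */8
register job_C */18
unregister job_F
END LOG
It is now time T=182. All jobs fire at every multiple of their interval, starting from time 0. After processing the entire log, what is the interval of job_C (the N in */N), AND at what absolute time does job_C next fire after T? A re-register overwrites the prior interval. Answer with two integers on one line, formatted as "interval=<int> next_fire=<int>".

Op 1: register job_B */6 -> active={job_B:*/6}
Op 2: register job_A */12 -> active={job_A:*/12, job_B:*/6}
Op 3: register job_F */19 -> active={job_A:*/12, job_B:*/6, job_F:*/19}
Op 4: register job_D */14 -> active={job_A:*/12, job_B:*/6, job_D:*/14, job_F:*/19}
Op 5: register job_A */5 -> active={job_A:*/5, job_B:*/6, job_D:*/14, job_F:*/19}
Op 6: register job_C */19 -> active={job_A:*/5, job_B:*/6, job_C:*/19, job_D:*/14, job_F:*/19}
Op 7: unregister job_C -> active={job_A:*/5, job_B:*/6, job_D:*/14, job_F:*/19}
Op 8: unregister job_A -> active={job_B:*/6, job_D:*/14, job_F:*/19}
Op 9: register job_F */8 -> active={job_B:*/6, job_D:*/14, job_F:*/8}
Op 10: register job_C */18 -> active={job_B:*/6, job_C:*/18, job_D:*/14, job_F:*/8}
Op 11: unregister job_F -> active={job_B:*/6, job_C:*/18, job_D:*/14}
Final interval of job_C = 18
Next fire of job_C after T=182: (182//18+1)*18 = 198

Answer: interval=18 next_fire=198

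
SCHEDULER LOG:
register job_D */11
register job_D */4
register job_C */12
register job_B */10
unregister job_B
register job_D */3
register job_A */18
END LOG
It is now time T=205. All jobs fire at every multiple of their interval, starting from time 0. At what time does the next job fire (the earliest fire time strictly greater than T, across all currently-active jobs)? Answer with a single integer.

Answer: 207

Derivation:
Op 1: register job_D */11 -> active={job_D:*/11}
Op 2: register job_D */4 -> active={job_D:*/4}
Op 3: register job_C */12 -> active={job_C:*/12, job_D:*/4}
Op 4: register job_B */10 -> active={job_B:*/10, job_C:*/12, job_D:*/4}
Op 5: unregister job_B -> active={job_C:*/12, job_D:*/4}
Op 6: register job_D */3 -> active={job_C:*/12, job_D:*/3}
Op 7: register job_A */18 -> active={job_A:*/18, job_C:*/12, job_D:*/3}
  job_A: interval 18, next fire after T=205 is 216
  job_C: interval 12, next fire after T=205 is 216
  job_D: interval 3, next fire after T=205 is 207
Earliest fire time = 207 (job job_D)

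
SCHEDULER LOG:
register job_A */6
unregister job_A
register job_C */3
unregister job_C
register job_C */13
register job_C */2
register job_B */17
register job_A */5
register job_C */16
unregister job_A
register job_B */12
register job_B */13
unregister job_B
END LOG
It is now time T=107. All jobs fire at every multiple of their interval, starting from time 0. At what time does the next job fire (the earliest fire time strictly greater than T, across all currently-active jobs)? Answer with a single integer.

Op 1: register job_A */6 -> active={job_A:*/6}
Op 2: unregister job_A -> active={}
Op 3: register job_C */3 -> active={job_C:*/3}
Op 4: unregister job_C -> active={}
Op 5: register job_C */13 -> active={job_C:*/13}
Op 6: register job_C */2 -> active={job_C:*/2}
Op 7: register job_B */17 -> active={job_B:*/17, job_C:*/2}
Op 8: register job_A */5 -> active={job_A:*/5, job_B:*/17, job_C:*/2}
Op 9: register job_C */16 -> active={job_A:*/5, job_B:*/17, job_C:*/16}
Op 10: unregister job_A -> active={job_B:*/17, job_C:*/16}
Op 11: register job_B */12 -> active={job_B:*/12, job_C:*/16}
Op 12: register job_B */13 -> active={job_B:*/13, job_C:*/16}
Op 13: unregister job_B -> active={job_C:*/16}
  job_C: interval 16, next fire after T=107 is 112
Earliest fire time = 112 (job job_C)

Answer: 112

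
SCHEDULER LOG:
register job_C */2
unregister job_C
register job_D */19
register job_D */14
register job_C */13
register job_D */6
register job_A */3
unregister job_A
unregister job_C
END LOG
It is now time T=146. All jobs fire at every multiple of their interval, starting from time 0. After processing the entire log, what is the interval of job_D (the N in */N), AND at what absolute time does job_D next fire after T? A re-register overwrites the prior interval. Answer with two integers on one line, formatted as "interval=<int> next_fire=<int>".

Answer: interval=6 next_fire=150

Derivation:
Op 1: register job_C */2 -> active={job_C:*/2}
Op 2: unregister job_C -> active={}
Op 3: register job_D */19 -> active={job_D:*/19}
Op 4: register job_D */14 -> active={job_D:*/14}
Op 5: register job_C */13 -> active={job_C:*/13, job_D:*/14}
Op 6: register job_D */6 -> active={job_C:*/13, job_D:*/6}
Op 7: register job_A */3 -> active={job_A:*/3, job_C:*/13, job_D:*/6}
Op 8: unregister job_A -> active={job_C:*/13, job_D:*/6}
Op 9: unregister job_C -> active={job_D:*/6}
Final interval of job_D = 6
Next fire of job_D after T=146: (146//6+1)*6 = 150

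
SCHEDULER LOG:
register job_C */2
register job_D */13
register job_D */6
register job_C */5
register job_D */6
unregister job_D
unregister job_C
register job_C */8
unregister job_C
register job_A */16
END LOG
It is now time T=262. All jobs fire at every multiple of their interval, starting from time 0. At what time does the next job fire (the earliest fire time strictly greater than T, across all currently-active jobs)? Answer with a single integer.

Op 1: register job_C */2 -> active={job_C:*/2}
Op 2: register job_D */13 -> active={job_C:*/2, job_D:*/13}
Op 3: register job_D */6 -> active={job_C:*/2, job_D:*/6}
Op 4: register job_C */5 -> active={job_C:*/5, job_D:*/6}
Op 5: register job_D */6 -> active={job_C:*/5, job_D:*/6}
Op 6: unregister job_D -> active={job_C:*/5}
Op 7: unregister job_C -> active={}
Op 8: register job_C */8 -> active={job_C:*/8}
Op 9: unregister job_C -> active={}
Op 10: register job_A */16 -> active={job_A:*/16}
  job_A: interval 16, next fire after T=262 is 272
Earliest fire time = 272 (job job_A)

Answer: 272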